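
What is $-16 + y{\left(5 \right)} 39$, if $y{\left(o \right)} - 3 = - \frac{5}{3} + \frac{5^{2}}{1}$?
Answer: $1011$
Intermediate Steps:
$y{\left(o \right)} = \frac{79}{3}$ ($y{\left(o \right)} = 3 - \left(\frac{5}{3} - \frac{5^{2}}{1}\right) = 3 + \left(\left(-5\right) \frac{1}{3} + 25 \cdot 1\right) = 3 + \left(- \frac{5}{3} + 25\right) = 3 + \frac{70}{3} = \frac{79}{3}$)
$-16 + y{\left(5 \right)} 39 = -16 + \frac{79}{3} \cdot 39 = -16 + 1027 = 1011$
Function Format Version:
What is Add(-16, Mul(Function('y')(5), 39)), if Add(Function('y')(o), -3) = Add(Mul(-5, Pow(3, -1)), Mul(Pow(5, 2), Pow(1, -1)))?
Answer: 1011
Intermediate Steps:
Function('y')(o) = Rational(79, 3) (Function('y')(o) = Add(3, Add(Mul(-5, Pow(3, -1)), Mul(Pow(5, 2), Pow(1, -1)))) = Add(3, Add(Mul(-5, Rational(1, 3)), Mul(25, 1))) = Add(3, Add(Rational(-5, 3), 25)) = Add(3, Rational(70, 3)) = Rational(79, 3))
Add(-16, Mul(Function('y')(5), 39)) = Add(-16, Mul(Rational(79, 3), 39)) = Add(-16, 1027) = 1011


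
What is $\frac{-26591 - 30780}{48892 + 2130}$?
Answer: $- \frac{57371}{51022} \approx -1.1244$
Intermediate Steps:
$\frac{-26591 - 30780}{48892 + 2130} = - \frac{57371}{51022}$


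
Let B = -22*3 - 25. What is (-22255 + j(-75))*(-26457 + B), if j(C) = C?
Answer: 592816840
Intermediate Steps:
B = -91 (B = -66 - 25 = -91)
(-22255 + j(-75))*(-26457 + B) = (-22255 - 75)*(-26457 - 91) = -22330*(-26548) = 592816840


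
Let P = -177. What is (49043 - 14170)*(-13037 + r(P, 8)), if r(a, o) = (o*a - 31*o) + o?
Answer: -512388989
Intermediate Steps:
r(a, o) = -30*o + a*o (r(a, o) = (a*o - 31*o) + o = (-31*o + a*o) + o = -30*o + a*o)
(49043 - 14170)*(-13037 + r(P, 8)) = (49043 - 14170)*(-13037 + 8*(-30 - 177)) = 34873*(-13037 + 8*(-207)) = 34873*(-13037 - 1656) = 34873*(-14693) = -512388989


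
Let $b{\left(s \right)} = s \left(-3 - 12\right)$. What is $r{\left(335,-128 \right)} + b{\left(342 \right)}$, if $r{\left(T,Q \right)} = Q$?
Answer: $-5258$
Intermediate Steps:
$b{\left(s \right)} = - 15 s$ ($b{\left(s \right)} = s \left(-15\right) = - 15 s$)
$r{\left(335,-128 \right)} + b{\left(342 \right)} = -128 - 5130 = -5258$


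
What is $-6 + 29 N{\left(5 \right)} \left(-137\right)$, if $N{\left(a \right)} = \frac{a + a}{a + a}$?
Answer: $-3979$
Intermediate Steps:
$N{\left(a \right)} = 1$ ($N{\left(a \right)} = \frac{2 a}{2 a} = 2 a \frac{1}{2 a} = 1$)
$-6 + 29 N{\left(5 \right)} \left(-137\right) = -6 + 29 \cdot 1 \left(-137\right) = -6 + 29 \left(-137\right) = -6 - 3973 = -3979$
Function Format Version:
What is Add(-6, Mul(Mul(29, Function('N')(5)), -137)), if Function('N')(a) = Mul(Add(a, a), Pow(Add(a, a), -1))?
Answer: -3979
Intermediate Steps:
Function('N')(a) = 1 (Function('N')(a) = Mul(Mul(2, a), Pow(Mul(2, a), -1)) = Mul(Mul(2, a), Mul(Rational(1, 2), Pow(a, -1))) = 1)
Add(-6, Mul(Mul(29, Function('N')(5)), -137)) = Add(-6, Mul(Mul(29, 1), -137)) = Add(-6, Mul(29, -137)) = Add(-6, -3973) = -3979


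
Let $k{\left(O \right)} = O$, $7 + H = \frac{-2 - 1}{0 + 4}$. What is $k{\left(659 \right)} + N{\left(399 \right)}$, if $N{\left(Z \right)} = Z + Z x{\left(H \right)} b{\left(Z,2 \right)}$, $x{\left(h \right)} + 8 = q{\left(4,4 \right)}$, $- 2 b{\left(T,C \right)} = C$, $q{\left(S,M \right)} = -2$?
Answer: $5048$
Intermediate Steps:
$b{\left(T,C \right)} = - \frac{C}{2}$
$H = - \frac{31}{4}$ ($H = -7 + \frac{-2 - 1}{0 + 4} = -7 - \frac{3}{4} = - \frac{31}{4} \approx -7.75$)
$x{\left(h \right)} = -10$ ($x{\left(h \right)} = -8 - 2 = -10$)
$N{\left(Z \right)} = 11 Z$ ($N{\left(Z \right)} = Z + Z \left(-10\right) \left(\left(- \frac{1}{2}\right) 2\right) = Z + - 10 Z \left(-1\right) = Z + 10 Z = 11 Z$)
$k{\left(659 \right)} + N{\left(399 \right)} = 659 + 11 \cdot 399 = 659 + 4389 = 5048$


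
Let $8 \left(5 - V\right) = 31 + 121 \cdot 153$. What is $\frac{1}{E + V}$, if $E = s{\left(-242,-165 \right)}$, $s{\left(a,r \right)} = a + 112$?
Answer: $- \frac{1}{2443} \approx -0.00040933$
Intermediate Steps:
$s{\left(a,r \right)} = 112 + a$
$E = -130$ ($E = 112 - 242 = -130$)
$V = -2313$ ($V = 5 - \frac{31 + 121 \cdot 153}{8} = 5 - \frac{31 + 18513}{8} = 5 - 2318 = -2313$)
$\frac{1}{E + V} = \frac{1}{-130 - 2313} = \frac{1}{-2443} = - \frac{1}{2443}$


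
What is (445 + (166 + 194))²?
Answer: 648025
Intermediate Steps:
(445 + (166 + 194))² = (445 + 360)² = 805² = 648025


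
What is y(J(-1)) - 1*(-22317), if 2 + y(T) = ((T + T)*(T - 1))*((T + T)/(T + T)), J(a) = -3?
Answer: 22339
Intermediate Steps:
y(T) = -2 + 2*T*(-1 + T) (y(T) = -2 + ((T + T)*(T - 1))*((T + T)/(T + T)) = -2 + ((2*T)*(-1 + T))*((2*T)/((2*T))) = -2 + (2*T*(-1 + T))*((2*T)*(1/(2*T))) = -2 + (2*T*(-1 + T))*1 = -2 + 2*T*(-1 + T))
y(J(-1)) - 1*(-22317) = (-2 - 2*(-3) + 2*(-3)²) - 1*(-22317) = (-2 + 6 + 2*9) + 22317 = (-2 + 6 + 18) + 22317 = 22 + 22317 = 22339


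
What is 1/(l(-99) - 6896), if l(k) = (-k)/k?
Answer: -1/6897 ≈ -0.00014499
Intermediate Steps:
l(k) = -1
1/(l(-99) - 6896) = 1/(-1 - 6896) = 1/(-6897) = -1/6897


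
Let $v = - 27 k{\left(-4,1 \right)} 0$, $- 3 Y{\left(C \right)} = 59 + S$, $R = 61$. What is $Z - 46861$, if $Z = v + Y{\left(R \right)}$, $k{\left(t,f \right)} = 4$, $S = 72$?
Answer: $- \frac{140714}{3} \approx -46905.0$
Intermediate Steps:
$Y{\left(C \right)} = - \frac{131}{3}$ ($Y{\left(C \right)} = - \frac{59 + 72}{3} = \left(- \frac{1}{3}\right) 131 = - \frac{131}{3}$)
$v = 0$ ($v = \left(-27\right) 4 \cdot 0 = \left(-108\right) 0 = 0$)
$Z = - \frac{131}{3}$ ($Z = 0 - \frac{131}{3} = - \frac{131}{3} \approx -43.667$)
$Z - 46861 = - \frac{131}{3} - 46861 = - \frac{140714}{3}$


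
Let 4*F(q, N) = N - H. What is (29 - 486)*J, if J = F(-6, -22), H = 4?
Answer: 5941/2 ≈ 2970.5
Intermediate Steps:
F(q, N) = -1 + N/4 (F(q, N) = (N - 1*4)/4 = (N - 4)/4 = (-4 + N)/4 = -1 + N/4)
J = -13/2 (J = -1 + (1/4)*(-22) = -1 - 11/2 = -13/2 ≈ -6.5000)
(29 - 486)*J = (29 - 486)*(-13/2) = -457*(-13/2) = 5941/2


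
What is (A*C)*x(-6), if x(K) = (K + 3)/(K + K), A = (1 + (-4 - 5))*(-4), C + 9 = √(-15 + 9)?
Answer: -72 + 8*I*√6 ≈ -72.0 + 19.596*I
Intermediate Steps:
C = -9 + I*√6 (C = -9 + √(-15 + 9) = -9 + √(-6) = -9 + I*√6 ≈ -9.0 + 2.4495*I)
A = 32 (A = (1 - 9)*(-4) = -8*(-4) = 32)
x(K) = (3 + K)/(2*K) (x(K) = (3 + K)/((2*K)) = (3 + K)*(1/(2*K)) = (3 + K)/(2*K))
(A*C)*x(-6) = (32*(-9 + I*√6))*((½)*(3 - 6)/(-6)) = (-288 + 32*I*√6)*((½)*(-⅙)*(-3)) = (-288 + 32*I*√6)*(¼) = -72 + 8*I*√6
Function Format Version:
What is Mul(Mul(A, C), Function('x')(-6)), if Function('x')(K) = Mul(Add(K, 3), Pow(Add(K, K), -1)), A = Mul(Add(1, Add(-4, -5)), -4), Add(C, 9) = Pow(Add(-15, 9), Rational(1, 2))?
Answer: Add(-72, Mul(8, I, Pow(6, Rational(1, 2)))) ≈ Add(-72.000, Mul(19.596, I))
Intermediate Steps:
C = Add(-9, Mul(I, Pow(6, Rational(1, 2)))) (C = Add(-9, Pow(Add(-15, 9), Rational(1, 2))) = Add(-9, Pow(-6, Rational(1, 2))) = Add(-9, Mul(I, Pow(6, Rational(1, 2)))) ≈ Add(-9.0000, Mul(2.4495, I)))
A = 32 (A = Mul(Add(1, -9), -4) = Mul(-8, -4) = 32)
Function('x')(K) = Mul(Rational(1, 2), Pow(K, -1), Add(3, K)) (Function('x')(K) = Mul(Add(3, K), Pow(Mul(2, K), -1)) = Mul(Add(3, K), Mul(Rational(1, 2), Pow(K, -1))) = Mul(Rational(1, 2), Pow(K, -1), Add(3, K)))
Mul(Mul(A, C), Function('x')(-6)) = Mul(Mul(32, Add(-9, Mul(I, Pow(6, Rational(1, 2))))), Mul(Rational(1, 2), Pow(-6, -1), Add(3, -6))) = Mul(Add(-288, Mul(32, I, Pow(6, Rational(1, 2)))), Mul(Rational(1, 2), Rational(-1, 6), -3)) = Mul(Add(-288, Mul(32, I, Pow(6, Rational(1, 2)))), Rational(1, 4)) = Add(-72, Mul(8, I, Pow(6, Rational(1, 2))))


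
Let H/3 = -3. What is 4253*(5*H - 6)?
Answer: -216903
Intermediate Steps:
H = -9 (H = 3*(-3) = -9)
4253*(5*H - 6) = 4253*(5*(-9) - 6) = 4253*(-45 - 6) = 4253*(-51) = -216903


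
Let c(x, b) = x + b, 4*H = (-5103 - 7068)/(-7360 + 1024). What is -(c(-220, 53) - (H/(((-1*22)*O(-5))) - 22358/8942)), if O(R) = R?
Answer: 683483134687/4154810880 ≈ 164.50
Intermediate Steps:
H = 4057/8448 (H = ((-5103 - 7068)/(-7360 + 1024))/4 = (-12171/(-6336))/4 = (-12171*(-1/6336))/4 = (¼)*(4057/2112) = 4057/8448 ≈ 0.48023)
c(x, b) = b + x
-(c(-220, 53) - (H/(((-1*22)*O(-5))) - 22358/8942)) = -((53 - 220) - (4057/(8448*((-1*22*(-5)))) - 22358/8942)) = -(-167 - (4057/(8448*((-22*(-5)))) - 22358*1/8942)) = -(-167 - ((4057/8448)/110 - 11179/4471)) = -(-167 - ((4057/8448)*(1/110) - 11179/4471)) = -(-167 - (4057/929280 - 11179/4471)) = -(-167 - 1*(-10370282273/4154810880)) = -(-167 + 10370282273/4154810880) = -1*(-683483134687/4154810880) = 683483134687/4154810880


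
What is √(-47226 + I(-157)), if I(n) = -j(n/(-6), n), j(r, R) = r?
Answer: I*√1701078/6 ≈ 217.38*I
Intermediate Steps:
I(n) = n/6 (I(n) = -n/(-6) = -n*(-1)/6 = -(-1)*n/6 = n/6)
√(-47226 + I(-157)) = √(-47226 + (⅙)*(-157)) = √(-47226 - 157/6) = √(-283513/6) = I*√1701078/6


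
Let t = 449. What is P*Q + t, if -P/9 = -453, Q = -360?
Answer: -1467271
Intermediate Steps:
P = 4077 (P = -9*(-453) = 4077)
P*Q + t = 4077*(-360) + 449 = -1467720 + 449 = -1467271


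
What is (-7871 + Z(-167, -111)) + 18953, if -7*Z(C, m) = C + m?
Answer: 77852/7 ≈ 11122.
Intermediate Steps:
Z(C, m) = -C/7 - m/7 (Z(C, m) = -(C + m)/7 = -C/7 - m/7)
(-7871 + Z(-167, -111)) + 18953 = (-7871 + (-⅐*(-167) - ⅐*(-111))) + 18953 = (-7871 + (167/7 + 111/7)) + 18953 = (-7871 + 278/7) + 18953 = -54819/7 + 18953 = 77852/7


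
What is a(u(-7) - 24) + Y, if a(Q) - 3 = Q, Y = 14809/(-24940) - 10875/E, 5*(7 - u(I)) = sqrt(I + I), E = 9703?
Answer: -3802813707/241992820 - I*sqrt(14)/5 ≈ -15.715 - 0.74833*I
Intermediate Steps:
u(I) = 7 - sqrt(2)*sqrt(I)/5 (u(I) = 7 - sqrt(I + I)/5 = 7 - sqrt(2)*sqrt(I)/5)
Y = -414914227/241992820 (Y = 14809/(-24940) - 10875/9703 = 14809*(-1/24940) - 10875*1/9703 = -14809/24940 - 10875/9703 = -414914227/241992820 ≈ -1.7146)
a(Q) = 3 + Q
a(u(-7) - 24) + Y = (3 + ((7 - sqrt(2)*sqrt(-7)/5) - 24)) - 414914227/241992820 = (3 + ((7 - sqrt(2)*I*sqrt(7)/5) - 24)) - 414914227/241992820 = (3 + ((7 - I*sqrt(14)/5) - 24)) - 414914227/241992820 = (3 + (-17 - I*sqrt(14)/5)) - 414914227/241992820 = (-14 - I*sqrt(14)/5) - 414914227/241992820 = -3802813707/241992820 - I*sqrt(14)/5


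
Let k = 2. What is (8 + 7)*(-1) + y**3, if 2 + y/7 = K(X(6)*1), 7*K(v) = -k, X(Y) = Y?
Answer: -4111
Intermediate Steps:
K(v) = -2/7 (K(v) = (-1*2)/7 = (1/7)*(-2) = -2/7)
y = -16 (y = -14 + 7*(-2/7) = -14 - 2 = -16)
(8 + 7)*(-1) + y**3 = (8 + 7)*(-1) + (-16)**3 = 15*(-1) - 4096 = -15 - 4096 = -4111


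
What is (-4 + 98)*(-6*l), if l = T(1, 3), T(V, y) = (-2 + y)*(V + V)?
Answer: -1128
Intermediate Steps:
T(V, y) = 2*V*(-2 + y) (T(V, y) = (-2 + y)*(2*V) = 2*V*(-2 + y))
l = 2 (l = 2*1*(-2 + 3) = 2*1*1 = 2)
(-4 + 98)*(-6*l) = (-4 + 98)*(-6*2) = 94*(-12) = -1128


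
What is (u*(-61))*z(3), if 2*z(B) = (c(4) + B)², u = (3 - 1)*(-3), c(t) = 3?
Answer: 6588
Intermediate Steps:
u = -6 (u = 2*(-3) = -6)
z(B) = (3 + B)²/2
(u*(-61))*z(3) = (-6*(-61))*((3 + 3)²/2) = 366*((½)*6²) = 366*((½)*36) = 366*18 = 6588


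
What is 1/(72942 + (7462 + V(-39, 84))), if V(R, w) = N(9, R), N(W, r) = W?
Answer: 1/80413 ≈ 1.2436e-5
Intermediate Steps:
V(R, w) = 9
1/(72942 + (7462 + V(-39, 84))) = 1/(72942 + (7462 + 9)) = 1/(72942 + 7471) = 1/80413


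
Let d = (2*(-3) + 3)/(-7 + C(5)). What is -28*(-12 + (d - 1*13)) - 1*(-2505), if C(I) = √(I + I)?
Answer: 41469/13 - 28*√10/13 ≈ 3183.1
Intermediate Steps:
C(I) = √2*√I (C(I) = √(2*I) = √2*√I)
d = -3/(-7 + √10) (d = (2*(-3) + 3)/(-7 + √2*√5) = (-6 + 3)/(-7 + √10) = -3/(-7 + √10) ≈ 0.78171)
-28*(-12 + (d - 1*13)) - 1*(-2505) = -28*(-12 + ((7/13 + √10/13) - 1*13)) - 1*(-2505) = -28*(-12 + ((7/13 + √10/13) - 13)) + 2505 = -28*(-12 + (-162/13 + √10/13)) + 2505 = -28*(-318/13 + √10/13) + 2505 = (8904/13 - 28*√10/13) + 2505 = 41469/13 - 28*√10/13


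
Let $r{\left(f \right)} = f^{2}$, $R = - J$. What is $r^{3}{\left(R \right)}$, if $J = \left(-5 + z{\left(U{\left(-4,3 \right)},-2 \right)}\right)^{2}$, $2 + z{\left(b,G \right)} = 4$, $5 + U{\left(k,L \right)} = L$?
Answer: $531441$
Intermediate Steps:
$U{\left(k,L \right)} = -5 + L$
$z{\left(b,G \right)} = 2$ ($z{\left(b,G \right)} = -2 + 4 = 2$)
$J = 9$ ($J = \left(-5 + 2\right)^{2} = \left(-3\right)^{2} = 9$)
$R = -9$ ($R = \left(-1\right) 9 = -9$)
$r^{3}{\left(R \right)} = \left(\left(-9\right)^{2}\right)^{3} = 81^{3} = 531441$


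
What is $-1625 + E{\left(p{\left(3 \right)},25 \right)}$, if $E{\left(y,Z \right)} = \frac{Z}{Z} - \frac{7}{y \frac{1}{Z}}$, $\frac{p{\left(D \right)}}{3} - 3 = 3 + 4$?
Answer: $- \frac{9779}{6} \approx -1629.8$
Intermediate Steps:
$p{\left(D \right)} = 30$ ($p{\left(D \right)} = 9 + 3 \left(3 + 4\right) = 9 + 3 \cdot 7 = 9 + 21 = 30$)
$E{\left(y,Z \right)} = 1 - \frac{7 Z}{y}$ ($E{\left(y,Z \right)} = 1 - 7 \frac{Z}{y} = 1 - \frac{7 Z}{y}$)
$-1625 + E{\left(p{\left(3 \right)},25 \right)} = -1625 + \frac{30 - 175}{30} = -1625 + \frac{1}{30} \left(-145\right) = -1625 - \frac{29}{6} = - \frac{9779}{6}$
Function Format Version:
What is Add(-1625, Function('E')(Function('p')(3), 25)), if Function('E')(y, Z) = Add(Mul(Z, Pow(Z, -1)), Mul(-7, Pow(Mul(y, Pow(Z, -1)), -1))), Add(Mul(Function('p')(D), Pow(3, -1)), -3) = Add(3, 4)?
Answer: Rational(-9779, 6) ≈ -1629.8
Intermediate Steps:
Function('p')(D) = 30 (Function('p')(D) = Add(9, Mul(3, Add(3, 4))) = Add(9, Mul(3, 7)) = Add(9, 21) = 30)
Function('E')(y, Z) = Add(1, Mul(-7, Z, Pow(y, -1))) (Function('E')(y, Z) = Add(1, Mul(-7, Mul(Z, Pow(y, -1)))) = Add(1, Mul(-7, Z, Pow(y, -1))))
Add(-1625, Function('E')(Function('p')(3), 25)) = Add(-1625, Mul(Pow(30, -1), Add(30, Mul(-7, 25)))) = Add(-1625, Mul(Rational(1, 30), Add(30, -175))) = Add(-1625, Mul(Rational(1, 30), -145)) = Add(-1625, Rational(-29, 6)) = Rational(-9779, 6)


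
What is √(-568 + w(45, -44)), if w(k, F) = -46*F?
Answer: 4*√91 ≈ 38.158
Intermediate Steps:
√(-568 + w(45, -44)) = √(-568 - 46*(-44)) = √(-568 + 2024) = √1456 = 4*√91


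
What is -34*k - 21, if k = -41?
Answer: 1373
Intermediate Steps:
-34*k - 21 = -34*(-41) - 21 = 1394 - 21 = 1373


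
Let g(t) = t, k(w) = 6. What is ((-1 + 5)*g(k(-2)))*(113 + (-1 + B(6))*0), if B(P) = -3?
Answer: 2712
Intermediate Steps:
((-1 + 5)*g(k(-2)))*(113 + (-1 + B(6))*0) = ((-1 + 5)*6)*(113 + (-1 - 3)*0) = (4*6)*(113 - 4*0) = 24*(113 + 0) = 24*113 = 2712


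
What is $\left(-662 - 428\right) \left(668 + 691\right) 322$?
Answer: $-476981820$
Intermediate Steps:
$\left(-662 - 428\right) \left(668 + 691\right) 322 = \left(-1090\right) 1359 \cdot 322 = \left(-1481310\right) 322 = -476981820$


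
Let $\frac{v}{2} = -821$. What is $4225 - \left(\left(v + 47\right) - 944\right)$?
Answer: $6764$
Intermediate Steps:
$v = -1642$ ($v = 2 \left(-821\right) = -1642$)
$4225 - \left(\left(v + 47\right) - 944\right) = 4225 - \left(\left(-1642 + 47\right) - 944\right) = 4225 - \left(-1595 - 944\right) = 4225 - -2539 = 4225 + 2539 = 6764$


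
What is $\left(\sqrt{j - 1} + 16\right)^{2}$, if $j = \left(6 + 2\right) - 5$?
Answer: $\left(16 + \sqrt{2}\right)^{2} \approx 303.25$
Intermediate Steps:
$j = 3$ ($j = 8 - 5 = 3$)
$\left(\sqrt{j - 1} + 16\right)^{2} = \left(\sqrt{3 - 1} + 16\right)^{2} = \left(\sqrt{2} + 16\right)^{2} = \left(16 + \sqrt{2}\right)^{2}$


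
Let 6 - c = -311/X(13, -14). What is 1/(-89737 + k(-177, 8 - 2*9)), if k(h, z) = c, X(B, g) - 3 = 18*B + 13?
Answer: -250/22432439 ≈ -1.1145e-5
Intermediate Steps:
X(B, g) = 16 + 18*B (X(B, g) = 3 + (18*B + 13) = 3 + (13 + 18*B) = 16 + 18*B)
c = 1811/250 (c = 6 - (-311)/(16 + 18*13) = 6 - (-311)/(16 + 234) = 6 - (-311)/250 = 6 - 1*(-311/250) = 6 + 311/250 = 1811/250 ≈ 7.2440)
k(h, z) = 1811/250
1/(-89737 + k(-177, 8 - 2*9)) = 1/(-89737 + 1811/250) = 1/(-22432439/250) = -250/22432439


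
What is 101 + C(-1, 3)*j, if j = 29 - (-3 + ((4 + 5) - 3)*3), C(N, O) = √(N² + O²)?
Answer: 101 + 14*√10 ≈ 145.27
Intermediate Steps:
j = 14 (j = 29 - (-3 + (9 - 3)*3) = 29 - (-3 + 6*3) = 29 - (-3 + 18) = 29 - 1*15 = 29 - 15 = 14)
101 + C(-1, 3)*j = 101 + √((-1)² + 3²)*14 = 101 + √(1 + 9)*14 = 101 + √10*14 = 101 + 14*√10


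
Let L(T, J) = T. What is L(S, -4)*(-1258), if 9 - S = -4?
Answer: -16354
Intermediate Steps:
S = 13 (S = 9 - 1*(-4) = 9 + 4 = 13)
L(S, -4)*(-1258) = 13*(-1258) = -16354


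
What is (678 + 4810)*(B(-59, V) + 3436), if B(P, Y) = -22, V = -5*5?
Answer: 18736032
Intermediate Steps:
V = -25
(678 + 4810)*(B(-59, V) + 3436) = (678 + 4810)*(-22 + 3436) = 5488*3414 = 18736032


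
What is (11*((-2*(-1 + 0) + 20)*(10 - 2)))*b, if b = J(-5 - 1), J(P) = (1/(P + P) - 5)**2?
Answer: 450241/9 ≈ 50027.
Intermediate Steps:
J(P) = (-5 + 1/(2*P))**2 (J(P) = (1/(2*P) - 5)**2 = (-5 + 1/(2*P))**2)
b = 3721/144 (b = (-1 + 10*(-5 - 1))**2/(4*(-5 - 1)**2) = (1/4)*(-1 + 10*(-6))**2/(-6)**2 = (1/4)*(1/36)*(-1 - 60)**2 = (1/4)*(1/36)*(-61)**2 = (1/4)*(1/36)*3721 = 3721/144 ≈ 25.840)
(11*((-2*(-1 + 0) + 20)*(10 - 2)))*b = (11*((-2*(-1 + 0) + 20)*(10 - 2)))*(3721/144) = (11*((-2*(-1) + 20)*8))*(3721/144) = (11*((2 + 20)*8))*(3721/144) = (11*(22*8))*(3721/144) = (11*176)*(3721/144) = 1936*(3721/144) = 450241/9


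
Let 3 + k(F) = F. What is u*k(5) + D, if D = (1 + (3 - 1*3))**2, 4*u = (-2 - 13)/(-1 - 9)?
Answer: 7/4 ≈ 1.7500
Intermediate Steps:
k(F) = -3 + F
u = 3/8 (u = ((-2 - 13)/(-1 - 9))/4 = (-15/(-10))/4 = (-15*(-1/10))/4 = (1/4)*(3/2) = 3/8 ≈ 0.37500)
D = 1 (D = (1 + (3 - 3))**2 = (1 + 0)**2 = 1**2 = 1)
u*k(5) + D = 3*(-3 + 5)/8 + 1 = (3/8)*2 + 1 = 3/4 + 1 = 7/4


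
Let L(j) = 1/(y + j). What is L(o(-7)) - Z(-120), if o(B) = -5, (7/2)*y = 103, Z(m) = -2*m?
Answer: -41033/171 ≈ -239.96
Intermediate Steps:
y = 206/7 (y = (2/7)*103 = 206/7 ≈ 29.429)
L(j) = 1/(206/7 + j)
L(o(-7)) - Z(-120) = 7/(206 + 7*(-5)) - (-2)*(-120) = 7/(206 - 35) - 1*240 = 7/171 - 240 = -41033/171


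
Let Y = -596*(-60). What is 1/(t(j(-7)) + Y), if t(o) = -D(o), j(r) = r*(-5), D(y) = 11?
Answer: 1/35749 ≈ 2.7973e-5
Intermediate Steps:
j(r) = -5*r
Y = 35760
t(o) = -11 (t(o) = -1*11 = -11)
1/(t(j(-7)) + Y) = 1/(-11 + 35760) = 1/35749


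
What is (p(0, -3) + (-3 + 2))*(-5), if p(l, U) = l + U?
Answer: 20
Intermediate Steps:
p(l, U) = U + l
(p(0, -3) + (-3 + 2))*(-5) = ((-3 + 0) + (-3 + 2))*(-5) = (-3 - 1)*(-5) = -4*(-5) = 20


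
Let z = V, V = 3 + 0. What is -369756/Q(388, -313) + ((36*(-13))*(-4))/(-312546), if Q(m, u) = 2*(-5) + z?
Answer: 1481612124/28049 ≈ 52822.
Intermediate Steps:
V = 3
z = 3
Q(m, u) = -7 (Q(m, u) = 2*(-5) + 3 = -10 + 3 = -7)
-369756/Q(388, -313) + ((36*(-13))*(-4))/(-312546) = -369756/(-7) + ((36*(-13))*(-4))/(-312546) = -369756*(-⅐) - 468*(-4)*(-1/312546) = 369756/7 + 1872*(-1/312546) = 369756/7 - 24/4007 = 1481612124/28049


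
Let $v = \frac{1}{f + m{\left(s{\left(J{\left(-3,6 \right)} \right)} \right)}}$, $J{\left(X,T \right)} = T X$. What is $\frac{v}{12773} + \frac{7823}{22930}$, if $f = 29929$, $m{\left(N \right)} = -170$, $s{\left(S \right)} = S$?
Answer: $\frac{2973613906791}{8715961441510} \approx 0.34117$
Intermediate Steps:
$v = \frac{1}{29759}$ ($v = \frac{1}{29929 - 170} = \frac{1}{29759} \approx 3.3603 \cdot 10^{-5}$)
$\frac{v}{12773} + \frac{7823}{22930} = \frac{1}{29759 \cdot 12773} + \frac{7823}{22930} = \frac{1}{29759} \cdot \frac{1}{12773} + 7823 \cdot \frac{1}{22930} = \frac{1}{380111707} + \frac{7823}{22930} = \frac{2973613906791}{8715961441510}$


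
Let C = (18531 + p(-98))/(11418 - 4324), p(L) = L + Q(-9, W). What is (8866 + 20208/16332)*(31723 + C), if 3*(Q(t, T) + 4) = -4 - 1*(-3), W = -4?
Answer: 1358055315798220/4827467 ≈ 2.8132e+8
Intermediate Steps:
Q(t, T) = -13/3 (Q(t, T) = -4 + (-4 - 1*(-3))/3 = -4 + (-4 + 3)/3 = -4 + (⅓)*(-1) = -4 - ⅓ = -13/3)
p(L) = -13/3 + L (p(L) = L - 13/3 = -13/3 + L)
C = 27643/10641 (C = (18531 + (-13/3 - 98))/(11418 - 4324) = (18531 - 307/3)/7094 = (55286/3)*(1/7094) = 27643/10641 ≈ 2.5978)
(8866 + 20208/16332)*(31723 + C) = (8866 + 20208/16332)*(31723 + 27643/10641) = (8866 + 20208*(1/16332))*(337592086/10641) = (8866 + 1684/1361)*(337592086/10641) = (12068310/1361)*(337592086/10641) = 1358055315798220/4827467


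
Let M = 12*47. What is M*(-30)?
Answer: -16920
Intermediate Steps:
M = 564
M*(-30) = 564*(-30) = -16920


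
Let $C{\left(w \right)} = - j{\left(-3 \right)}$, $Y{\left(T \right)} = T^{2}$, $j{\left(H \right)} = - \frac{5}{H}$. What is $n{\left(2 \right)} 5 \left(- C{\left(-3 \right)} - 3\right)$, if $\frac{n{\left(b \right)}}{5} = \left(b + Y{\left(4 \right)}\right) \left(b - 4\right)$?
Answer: $1200$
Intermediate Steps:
$C{\left(w \right)} = - \frac{5}{3}$ ($C{\left(w \right)} = - \frac{-5}{-3} = - \frac{\left(-5\right) \left(-1\right)}{3} = \left(-1\right) \frac{5}{3} = - \frac{5}{3}$)
$n{\left(b \right)} = 5 \left(-4 + b\right) \left(16 + b\right)$ ($n{\left(b \right)} = 5 \left(b + 4^{2}\right) \left(b - 4\right) = 5 \left(b + 16\right) \left(-4 + b\right) = 5 \left(16 + b\right) \left(-4 + b\right) = 5 \left(-4 + b\right) \left(16 + b\right)$)
$n{\left(2 \right)} 5 \left(- C{\left(-3 \right)} - 3\right) = \left(-320 + 5 \cdot 2^{2} + 60 \cdot 2\right) 5 \left(\left(-1\right) \left(- \frac{5}{3}\right) - 3\right) = \left(-320 + 5 \cdot 4 + 120\right) 5 \left(\frac{5}{3} - 3\right) = \left(-320 + 20 + 120\right) 5 \left(- \frac{4}{3}\right) = \left(-180\right) 5 \left(- \frac{4}{3}\right) = \left(-900\right) \left(- \frac{4}{3}\right) = 1200$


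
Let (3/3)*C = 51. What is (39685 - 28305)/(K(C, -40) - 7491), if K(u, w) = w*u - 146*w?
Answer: -11380/3691 ≈ -3.0832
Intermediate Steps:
C = 51
K(u, w) = -146*w + u*w (K(u, w) = u*w - 146*w = -146*w + u*w)
(39685 - 28305)/(K(C, -40) - 7491) = (39685 - 28305)/(-40*(-146 + 51) - 7491) = 11380/(-40*(-95) - 7491) = 11380/(3800 - 7491) = 11380/(-3691) = 11380*(-1/3691) = -11380/3691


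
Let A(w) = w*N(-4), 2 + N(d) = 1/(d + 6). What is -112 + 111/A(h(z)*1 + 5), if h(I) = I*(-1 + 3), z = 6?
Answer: -1978/17 ≈ -116.35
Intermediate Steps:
N(d) = -2 + 1/(6 + d) (N(d) = -2 + 1/(d + 6) = -2 + 1/(6 + d))
h(I) = 2*I (h(I) = I*2 = 2*I)
A(w) = -3*w/2 (A(w) = w*((-11 - 2*(-4))/(6 - 4)) = w*((-11 + 8)/2) = w*((½)*(-3)) = w*(-3/2) = -3*w/2)
-112 + 111/A(h(z)*1 + 5) = -112 + 111/(-3*((2*6)*1 + 5)/2) = -112 + 111/(-3*(12*1 + 5)/2) = -112 + 111/(-3*(12 + 5)/2) = -112 + 111/(-3/2*17) = -112 + 111/(-51/2) = -112 - 2/51*111 = -112 - 74/17 = -1978/17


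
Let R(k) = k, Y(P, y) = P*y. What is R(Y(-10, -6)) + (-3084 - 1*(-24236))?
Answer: 21212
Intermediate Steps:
R(Y(-10, -6)) + (-3084 - 1*(-24236)) = -10*(-6) + (-3084 - 1*(-24236)) = 60 + (-3084 + 24236) = 60 + 21152 = 21212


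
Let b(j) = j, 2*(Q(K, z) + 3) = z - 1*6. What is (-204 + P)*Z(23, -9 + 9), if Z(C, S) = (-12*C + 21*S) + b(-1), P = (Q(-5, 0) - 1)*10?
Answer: 75898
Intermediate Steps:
Q(K, z) = -6 + z/2 (Q(K, z) = -3 + (z - 1*6)/2 = -3 + (z - 6)/2 = -3 + (-6 + z)/2 = -3 + (-3 + z/2) = -6 + z/2)
P = -70 (P = ((-6 + (½)*0) - 1)*10 = ((-6 + 0) - 1)*10 = (-6 - 1)*10 = -7*10 = -70)
Z(C, S) = -1 - 12*C + 21*S (Z(C, S) = (-12*C + 21*S) - 1 = -1 - 12*C + 21*S)
(-204 + P)*Z(23, -9 + 9) = (-204 - 70)*(-1 - 12*23 + 21*(-9 + 9)) = -274*(-1 - 276 + 21*0) = -274*(-1 - 276 + 0) = -274*(-277) = 75898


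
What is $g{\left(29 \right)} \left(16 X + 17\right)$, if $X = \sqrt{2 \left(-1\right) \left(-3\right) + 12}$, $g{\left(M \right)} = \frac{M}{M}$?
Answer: $17 + 48 \sqrt{2} \approx 84.882$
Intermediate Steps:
$g{\left(M \right)} = 1$
$X = 3 \sqrt{2}$ ($X = \sqrt{\left(-2\right) \left(-3\right) + 12} = \sqrt{6 + 12} = \sqrt{18} = 3 \sqrt{2} \approx 4.2426$)
$g{\left(29 \right)} \left(16 X + 17\right) = 1 \left(16 \cdot 3 \sqrt{2} + 17\right) = 1 \left(48 \sqrt{2} + 17\right) = 1 \left(17 + 48 \sqrt{2}\right) = 17 + 48 \sqrt{2}$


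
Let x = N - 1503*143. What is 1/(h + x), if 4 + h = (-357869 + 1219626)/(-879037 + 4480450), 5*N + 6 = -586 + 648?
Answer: -18007065/3870106513732 ≈ -4.6529e-6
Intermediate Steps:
N = 56/5 (N = -6/5 + (-586 + 648)/5 = -6/5 + (1/5)*62 = -6/5 + 62/5 = 56/5 ≈ 11.200)
h = -13543895/3601413 (h = -4 + (-357869 + 1219626)/(-879037 + 4480450) = -4 + 861757/3601413 = -13543895/3601413 ≈ -3.7607)
x = -1074589/5 (x = 56/5 - 1503*143 = 56/5 - 214929 = -1074589/5 ≈ -2.1492e+5)
1/(h + x) = 1/(-13543895/3601413 - 1074589/5) = 1/(-3870106513732/18007065) = -18007065/3870106513732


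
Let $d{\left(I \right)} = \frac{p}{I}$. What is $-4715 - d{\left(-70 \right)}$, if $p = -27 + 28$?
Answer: $- \frac{330049}{70} \approx -4715.0$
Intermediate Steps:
$p = 1$
$d{\left(I \right)} = \frac{1}{I}$ ($d{\left(I \right)} = 1 \frac{1}{I} = \frac{1}{I}$)
$-4715 - d{\left(-70 \right)} = -4715 - \frac{1}{-70} = -4715 - - \frac{1}{70} = -4715 + \frac{1}{70} = - \frac{330049}{70}$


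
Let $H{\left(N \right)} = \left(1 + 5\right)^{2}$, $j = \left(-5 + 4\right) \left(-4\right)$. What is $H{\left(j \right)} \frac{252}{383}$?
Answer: $\frac{9072}{383} \approx 23.687$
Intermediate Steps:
$j = 4$ ($j = \left(-1\right) \left(-4\right) = 4$)
$H{\left(N \right)} = 36$ ($H{\left(N \right)} = 6^{2} = 36$)
$H{\left(j \right)} \frac{252}{383} = 36 \cdot \frac{252}{383} = \frac{9072}{383}$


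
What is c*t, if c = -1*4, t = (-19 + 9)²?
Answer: -400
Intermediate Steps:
t = 100 (t = (-10)² = 100)
c = -4
c*t = -4*100 = -400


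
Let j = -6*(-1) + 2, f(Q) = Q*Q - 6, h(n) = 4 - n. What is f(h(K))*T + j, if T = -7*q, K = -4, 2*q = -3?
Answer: 617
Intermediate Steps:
q = -3/2 (q = (½)*(-3) = -3/2 ≈ -1.5000)
T = 21/2 (T = -7*(-3/2) = 21/2 ≈ 10.500)
f(Q) = -6 + Q² (f(Q) = Q² - 6 = -6 + Q²)
j = 8 (j = 6 + 2 = 8)
f(h(K))*T + j = (-6 + (4 - 1*(-4))²)*(21/2) + 8 = (-6 + (4 + 4)²)*(21/2) + 8 = (-6 + 8²)*(21/2) + 8 = (-6 + 64)*(21/2) + 8 = 58*(21/2) + 8 = 609 + 8 = 617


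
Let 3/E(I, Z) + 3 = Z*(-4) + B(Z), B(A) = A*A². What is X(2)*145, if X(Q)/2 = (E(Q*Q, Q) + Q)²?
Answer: 290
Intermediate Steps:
B(A) = A³
E(I, Z) = 3/(-3 + Z³ - 4*Z) (E(I, Z) = 3/(-3 + (Z*(-4) + Z³)) = 3/(-3 + (-4*Z + Z³)) = 3/(-3 + (Z³ - 4*Z)) = 3/(-3 + Z³ - 4*Z))
X(Q) = 2*(Q + 3/(-3 + Q³ - 4*Q))² (X(Q) = 2*(3/(-3 + Q³ - 4*Q) + Q)² = 2*(Q + 3/(-3 + Q³ - 4*Q))²)
X(2)*145 = (2*(2 - 3/(3 - 1*2³ + 4*2))²)*145 = (2*(2 - 3/(3 - 1*8 + 8))²)*145 = (2*(2 - 3/(3 - 8 + 8))²)*145 = (2*(2 - 3/3)²)*145 = (2*(2 - 3*⅓)²)*145 = (2*(2 - 1)²)*145 = (2*1²)*145 = (2*1)*145 = 2*145 = 290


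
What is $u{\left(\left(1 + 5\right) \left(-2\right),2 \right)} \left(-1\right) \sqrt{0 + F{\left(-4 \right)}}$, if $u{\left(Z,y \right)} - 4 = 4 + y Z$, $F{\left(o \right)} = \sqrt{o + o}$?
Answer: $16 \cdot 2^{\frac{3}{4}} \sqrt{i} \approx 19.027 + 19.027 i$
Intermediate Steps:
$F{\left(o \right)} = \sqrt{2} \sqrt{o}$ ($F{\left(o \right)} = \sqrt{2 o} = \sqrt{2} \sqrt{o}$)
$u{\left(Z,y \right)} = 8 + Z y$ ($u{\left(Z,y \right)} = 4 + \left(4 + y Z\right) = 4 + \left(4 + Z y\right) = 8 + Z y$)
$u{\left(\left(1 + 5\right) \left(-2\right),2 \right)} \left(-1\right) \sqrt{0 + F{\left(-4 \right)}} = \left(8 + \left(1 + 5\right) \left(-2\right) 2\right) \left(-1\right) \sqrt{0 + \sqrt{2} \sqrt{-4}} = \left(8 + 6 \left(-2\right) 2\right) \left(-1\right) \sqrt{0 + \sqrt{2} \cdot 2 i} = \left(8 - 24\right) \left(-1\right) \sqrt{0 + 2 i \sqrt{2}} = \left(8 - 24\right) \left(-1\right) \sqrt{2 i \sqrt{2}} = \left(-16\right) \left(-1\right) 2^{\frac{3}{4}} \sqrt{i} = 16 \cdot 2^{\frac{3}{4}} \sqrt{i}$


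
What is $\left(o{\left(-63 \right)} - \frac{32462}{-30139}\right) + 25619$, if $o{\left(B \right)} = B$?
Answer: $\frac{770264746}{30139} \approx 25557.0$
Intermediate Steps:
$\left(o{\left(-63 \right)} - \frac{32462}{-30139}\right) + 25619 = \left(-63 - \frac{32462}{-30139}\right) + 25619 = \left(-63 - - \frac{32462}{30139}\right) + 25619 = \left(-63 + \frac{32462}{30139}\right) + 25619 = - \frac{1866295}{30139} + 25619 = \frac{770264746}{30139}$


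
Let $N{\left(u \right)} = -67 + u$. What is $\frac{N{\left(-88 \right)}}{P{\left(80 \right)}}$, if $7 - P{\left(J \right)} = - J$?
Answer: $- \frac{155}{87} \approx -1.7816$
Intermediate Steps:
$P{\left(J \right)} = 7 + J$ ($P{\left(J \right)} = 7 - - J = 7 + J$)
$\frac{N{\left(-88 \right)}}{P{\left(80 \right)}} = \frac{-67 - 88}{7 + 80} = - \frac{155}{87}$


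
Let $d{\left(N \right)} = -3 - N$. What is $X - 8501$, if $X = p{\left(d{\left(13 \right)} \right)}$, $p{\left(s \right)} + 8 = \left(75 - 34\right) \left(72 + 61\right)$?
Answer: $-3056$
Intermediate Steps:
$p{\left(s \right)} = 5445$ ($p{\left(s \right)} = -8 + \left(75 - 34\right) \left(72 + 61\right) = -8 + 41 \cdot 133 = -8 + 5453 = 5445$)
$X = 5445$
$X - 8501 = 5445 - 8501 = -3056$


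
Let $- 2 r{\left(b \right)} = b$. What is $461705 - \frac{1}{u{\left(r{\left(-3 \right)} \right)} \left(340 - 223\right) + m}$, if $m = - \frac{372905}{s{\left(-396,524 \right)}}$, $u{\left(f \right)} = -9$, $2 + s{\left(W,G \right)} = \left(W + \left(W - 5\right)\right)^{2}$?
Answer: $\frac{308994167813787}{669245876} \approx 4.6171 \cdot 10^{5}$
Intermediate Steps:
$r{\left(b \right)} = - \frac{b}{2}$
$s{\left(W,G \right)} = -2 + \left(-5 + 2 W\right)^{2}$ ($s{\left(W,G \right)} = -2 + \left(W + \left(W - 5\right)\right)^{2} = -2 + \left(W + \left(-5 + W\right)\right)^{2} = -2 + \left(-5 + 2 W\right)^{2}$)
$m = - \frac{372905}{635207}$ ($m = - \frac{372905}{-2 + \left(-5 + 2 \left(-396\right)\right)^{2}} = - \frac{372905}{-2 + \left(-5 - 792\right)^{2}} = - \frac{372905}{-2 + \left(-797\right)^{2}} = - \frac{372905}{-2 + 635209} = - \frac{372905}{635207} \approx -0.58706$)
$461705 - \frac{1}{u{\left(r{\left(-3 \right)} \right)} \left(340 - 223\right) + m} = 461705 - \frac{1}{- 9 \left(340 - 223\right) - \frac{372905}{635207}} = 461705 - \frac{1}{\left(-9\right) 117 - \frac{372905}{635207}} = 461705 - \frac{1}{-1053 - \frac{372905}{635207}} = 461705 - \frac{1}{- \frac{669245876}{635207}} = 461705 - - \frac{635207}{669245876} = 461705 + \frac{635207}{669245876} = \frac{308994167813787}{669245876}$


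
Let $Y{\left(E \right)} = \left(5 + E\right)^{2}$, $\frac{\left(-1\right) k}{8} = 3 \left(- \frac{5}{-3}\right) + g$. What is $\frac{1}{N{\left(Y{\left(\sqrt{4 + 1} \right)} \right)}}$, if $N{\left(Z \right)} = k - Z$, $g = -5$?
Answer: $- \frac{1}{\left(5 + \sqrt{5}\right)^{2}} \approx -0.019098$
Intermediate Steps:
$k = 0$ ($k = - 8 \left(3 \left(- \frac{5}{-3}\right) - 5\right) = - 8 \left(3 \left(\left(-5\right) \left(- \frac{1}{3}\right)\right) - 5\right) = - 8 \left(3 \cdot \frac{5}{3} - 5\right) = - 8 \left(5 - 5\right) = \left(-8\right) 0 = 0$)
$N{\left(Z \right)} = - Z$ ($N{\left(Z \right)} = 0 - Z = - Z$)
$\frac{1}{N{\left(Y{\left(\sqrt{4 + 1} \right)} \right)}} = \frac{1}{\left(-1\right) \left(5 + \sqrt{4 + 1}\right)^{2}} = \frac{1}{\left(-1\right) \left(5 + \sqrt{5}\right)^{2}} = - \frac{1}{\left(5 + \sqrt{5}\right)^{2}}$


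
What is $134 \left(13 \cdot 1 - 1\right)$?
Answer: $1608$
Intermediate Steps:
$134 \left(13 \cdot 1 - 1\right) = 134 \left(13 - 1\right) = 134 \cdot 12 = 1608$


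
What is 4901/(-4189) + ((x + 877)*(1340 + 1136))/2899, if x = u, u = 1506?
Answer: 24702182213/12143911 ≈ 2034.1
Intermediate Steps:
x = 1506
4901/(-4189) + ((x + 877)*(1340 + 1136))/2899 = 4901/(-4189) + ((1506 + 877)*(1340 + 1136))/2899 = 4901*(-1/4189) + (2383*2476)*(1/2899) = -4901/4189 + 5900308*(1/2899) = -4901/4189 + 5900308/2899 = 24702182213/12143911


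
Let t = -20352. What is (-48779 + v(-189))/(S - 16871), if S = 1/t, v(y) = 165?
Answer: 989392128/343358593 ≈ 2.8815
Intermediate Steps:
S = -1/20352 (S = 1/(-20352) = -1/20352 ≈ -4.9135e-5)
(-48779 + v(-189))/(S - 16871) = (-48779 + 165)/(-1/20352 - 16871) = -48614/(-343358593/20352) = -48614*(-20352/343358593) = 989392128/343358593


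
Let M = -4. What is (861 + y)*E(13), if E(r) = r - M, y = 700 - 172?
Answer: 23613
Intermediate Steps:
y = 528
E(r) = 4 + r (E(r) = r - 1*(-4) = r + 4 = 4 + r)
(861 + y)*E(13) = (861 + 528)*(4 + 13) = 1389*17 = 23613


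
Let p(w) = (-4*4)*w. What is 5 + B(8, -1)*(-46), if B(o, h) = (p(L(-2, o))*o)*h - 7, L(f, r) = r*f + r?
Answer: 47431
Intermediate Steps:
L(f, r) = r + f*r (L(f, r) = f*r + r = r + f*r)
p(w) = -16*w
B(o, h) = -7 + 16*h*o² (B(o, h) = ((-16*o*(1 - 2))*o)*h - 7 = ((-16*o*(-1))*o)*h - 7 = ((-(-16)*o)*o)*h - 7 = ((16*o)*o)*h - 7 = (16*o²)*h - 7 = 16*h*o² - 7 = -7 + 16*h*o²)
5 + B(8, -1)*(-46) = 5 + (-7 + 16*(-1)*8²)*(-46) = 5 + (-7 + 16*(-1)*64)*(-46) = 5 + (-7 - 1024)*(-46) = 5 - 1031*(-46) = 5 + 47426 = 47431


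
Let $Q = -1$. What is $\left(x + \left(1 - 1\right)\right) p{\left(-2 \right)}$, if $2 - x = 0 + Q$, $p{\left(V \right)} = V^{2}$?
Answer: $12$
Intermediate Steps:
$x = 3$ ($x = 2 - \left(0 - 1\right) = 2 - -1 = 2 + 1 = 3$)
$\left(x + \left(1 - 1\right)\right) p{\left(-2 \right)} = \left(3 + \left(1 - 1\right)\right) \left(-2\right)^{2} = \left(3 + 0\right) 4 = 3 \cdot 4 = 12$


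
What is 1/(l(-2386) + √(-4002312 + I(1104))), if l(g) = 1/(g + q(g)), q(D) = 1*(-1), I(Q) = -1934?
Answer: -2387/22815268727175 - 5697769*I*√4004246/22815268727175 ≈ -1.0462e-10 - 0.00049973*I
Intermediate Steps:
q(D) = -1
l(g) = 1/(-1 + g) (l(g) = 1/(g - 1) = 1/(-1 + g))
1/(l(-2386) + √(-4002312 + I(1104))) = 1/(1/(-1 - 2386) + √(-4002312 - 1934)) = 1/(1/(-2387) + √(-4004246)) = 1/(-1/2387 + I*√4004246)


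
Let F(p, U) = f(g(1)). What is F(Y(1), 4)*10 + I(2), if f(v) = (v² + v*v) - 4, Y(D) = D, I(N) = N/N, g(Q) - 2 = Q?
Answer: 141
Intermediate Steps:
g(Q) = 2 + Q
I(N) = 1
f(v) = -4 + 2*v² (f(v) = (v² + v²) - 4 = 2*v² - 4 = -4 + 2*v²)
F(p, U) = 14 (F(p, U) = -4 + 2*(2 + 1)² = -4 + 2*3² = -4 + 2*9 = -4 + 18 = 14)
F(Y(1), 4)*10 + I(2) = 14*10 + 1 = 140 + 1 = 141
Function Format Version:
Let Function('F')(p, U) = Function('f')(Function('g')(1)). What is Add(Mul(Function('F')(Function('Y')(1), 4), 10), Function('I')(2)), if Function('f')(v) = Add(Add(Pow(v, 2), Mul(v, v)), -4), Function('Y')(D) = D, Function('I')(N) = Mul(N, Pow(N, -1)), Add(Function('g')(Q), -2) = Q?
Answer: 141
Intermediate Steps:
Function('g')(Q) = Add(2, Q)
Function('I')(N) = 1
Function('f')(v) = Add(-4, Mul(2, Pow(v, 2))) (Function('f')(v) = Add(Add(Pow(v, 2), Pow(v, 2)), -4) = Add(Mul(2, Pow(v, 2)), -4) = Add(-4, Mul(2, Pow(v, 2))))
Function('F')(p, U) = 14 (Function('F')(p, U) = Add(-4, Mul(2, Pow(Add(2, 1), 2))) = Add(-4, Mul(2, Pow(3, 2))) = Add(-4, Mul(2, 9)) = Add(-4, 18) = 14)
Add(Mul(Function('F')(Function('Y')(1), 4), 10), Function('I')(2)) = Add(Mul(14, 10), 1) = Add(140, 1) = 141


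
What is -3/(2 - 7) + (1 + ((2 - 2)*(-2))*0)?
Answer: 8/5 ≈ 1.6000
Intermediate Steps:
-3/(2 - 7) + (1 + ((2 - 2)*(-2))*0) = -3/(-5) + (1 + (0*(-2))*0) = -⅕*(-3) + (1 + 0*0) = ⅗ + (1 + 0) = ⅗ + 1 = 8/5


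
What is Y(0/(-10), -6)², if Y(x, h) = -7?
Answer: 49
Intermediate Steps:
Y(0/(-10), -6)² = (-7)² = 49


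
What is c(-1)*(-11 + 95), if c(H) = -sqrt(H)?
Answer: -84*I ≈ -84.0*I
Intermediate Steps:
c(-1)*(-11 + 95) = (-sqrt(-1))*(-11 + 95) = -I*84 = -84*I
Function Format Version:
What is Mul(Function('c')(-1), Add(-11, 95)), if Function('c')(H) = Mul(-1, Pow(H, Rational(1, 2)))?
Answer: Mul(-84, I) ≈ Mul(-84.000, I)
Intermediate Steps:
Mul(Function('c')(-1), Add(-11, 95)) = Mul(Mul(-1, Pow(-1, Rational(1, 2))), Add(-11, 95)) = Mul(Mul(-1, I), 84) = Mul(-84, I)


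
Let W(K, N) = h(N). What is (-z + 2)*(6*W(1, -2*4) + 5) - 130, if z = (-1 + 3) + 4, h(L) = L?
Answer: 42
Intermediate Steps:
z = 6 (z = 2 + 4 = 6)
W(K, N) = N
(-z + 2)*(6*W(1, -2*4) + 5) - 130 = (-1*6 + 2)*(6*(-2*4) + 5) - 130 = (-6 + 2)*(6*(-8) + 5) - 130 = -4*(-48 + 5) - 130 = -4*(-43) - 130 = 172 - 130 = 42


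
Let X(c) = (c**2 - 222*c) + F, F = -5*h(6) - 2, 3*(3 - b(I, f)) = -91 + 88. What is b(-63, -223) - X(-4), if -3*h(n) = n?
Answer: -908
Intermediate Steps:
h(n) = -n/3
b(I, f) = 4 (b(I, f) = 3 - (-91 + 88)/3 = 3 - 1/3*(-3) = 3 + 1 = 4)
F = 8 (F = -(-5)*6/3 - 2 = -5*(-2) - 2 = 10 - 2 = 8)
X(c) = 8 + c**2 - 222*c (X(c) = (c**2 - 222*c) + 8 = 8 + c**2 - 222*c)
b(-63, -223) - X(-4) = 4 - (8 + (-4)**2 - 222*(-4)) = 4 - (8 + 16 + 888) = 4 - 1*912 = 4 - 912 = -908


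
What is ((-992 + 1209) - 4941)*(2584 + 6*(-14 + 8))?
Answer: -12036752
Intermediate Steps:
((-992 + 1209) - 4941)*(2584 + 6*(-14 + 8)) = (217 - 4941)*(2584 + 6*(-6)) = -4724*(2584 - 36) = -4724*2548 = -12036752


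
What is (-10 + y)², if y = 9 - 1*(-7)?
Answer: 36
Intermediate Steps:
y = 16 (y = 9 + 7 = 16)
(-10 + y)² = (-10 + 16)² = 6² = 36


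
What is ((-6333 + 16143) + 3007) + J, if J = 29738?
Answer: 42555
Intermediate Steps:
((-6333 + 16143) + 3007) + J = ((-6333 + 16143) + 3007) + 29738 = (9810 + 3007) + 29738 = 12817 + 29738 = 42555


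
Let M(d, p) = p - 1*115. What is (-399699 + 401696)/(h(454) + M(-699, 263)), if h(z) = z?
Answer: 1997/602 ≈ 3.3173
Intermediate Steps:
M(d, p) = -115 + p (M(d, p) = p - 115 = -115 + p)
(-399699 + 401696)/(h(454) + M(-699, 263)) = (-399699 + 401696)/(454 + (-115 + 263)) = 1997/(454 + 148) = 1997/602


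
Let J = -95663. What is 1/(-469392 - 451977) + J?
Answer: -88140922648/921369 ≈ -95663.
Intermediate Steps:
1/(-469392 - 451977) + J = 1/(-469392 - 451977) - 95663 = 1/(-921369) - 95663 = -1/921369 - 95663 = -88140922648/921369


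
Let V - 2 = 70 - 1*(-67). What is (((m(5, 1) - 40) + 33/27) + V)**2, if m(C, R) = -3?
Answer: 765625/81 ≈ 9452.2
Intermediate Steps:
V = 139 (V = 2 + (70 - 1*(-67)) = 2 + (70 + 67) = 2 + 137 = 139)
(((m(5, 1) - 40) + 33/27) + V)**2 = (((-3 - 40) + 33/27) + 139)**2 = ((-43 + 33*(1/27)) + 139)**2 = ((-43 + 11/9) + 139)**2 = (-376/9 + 139)**2 = (875/9)**2 = 765625/81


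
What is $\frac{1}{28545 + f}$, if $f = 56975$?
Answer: $\frac{1}{85520} \approx 1.1693 \cdot 10^{-5}$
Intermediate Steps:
$\frac{1}{28545 + f} = \frac{1}{28545 + 56975} = \frac{1}{85520}$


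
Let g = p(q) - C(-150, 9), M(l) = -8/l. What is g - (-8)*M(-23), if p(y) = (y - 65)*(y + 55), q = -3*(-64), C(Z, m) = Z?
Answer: 725001/23 ≈ 31522.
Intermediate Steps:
q = 192
p(y) = (-65 + y)*(55 + y)
g = 31519 (g = (-3575 + 192**2 - 10*192) - 1*(-150) = (-3575 + 36864 - 1920) + 150 = 31369 + 150 = 31519)
g - (-8)*M(-23) = 31519 - (-8)*(-8/(-23)) = 31519 - (-8)*(-8*(-1/23)) = 31519 - (-8)*8/23 = 31519 - 1*(-64/23) = 31519 + 64/23 = 725001/23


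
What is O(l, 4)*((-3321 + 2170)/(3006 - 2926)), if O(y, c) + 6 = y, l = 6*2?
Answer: -3453/40 ≈ -86.325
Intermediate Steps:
l = 12
O(y, c) = -6 + y
O(l, 4)*((-3321 + 2170)/(3006 - 2926)) = (-6 + 12)*((-3321 + 2170)/(3006 - 2926)) = 6*(-1151/80) = -3453/40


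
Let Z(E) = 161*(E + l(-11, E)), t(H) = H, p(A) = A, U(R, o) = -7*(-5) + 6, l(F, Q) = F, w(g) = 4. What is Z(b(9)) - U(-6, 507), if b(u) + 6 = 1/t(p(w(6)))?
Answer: -10951/4 ≈ -2737.8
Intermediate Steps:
U(R, o) = 41 (U(R, o) = 35 + 6 = 41)
b(u) = -23/4 (b(u) = -6 + 1/4 = -6 + ¼ = -23/4)
Z(E) = -1771 + 161*E (Z(E) = 161*(E - 11) = 161*(-11 + E) = -1771 + 161*E)
Z(b(9)) - U(-6, 507) = (-1771 + 161*(-23/4)) - 1*41 = (-1771 - 3703/4) - 41 = -10787/4 - 41 = -10951/4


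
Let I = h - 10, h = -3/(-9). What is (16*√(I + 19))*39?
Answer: 416*√21 ≈ 1906.4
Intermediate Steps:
h = ⅓ (h = -3*(-⅑) = ⅓ ≈ 0.33333)
I = -29/3 (I = ⅓ - 10 = -29/3 ≈ -9.6667)
(16*√(I + 19))*39 = (16*√(-29/3 + 19))*39 = (16*√(28/3))*39 = (16*(2*√21/3))*39 = (32*√21/3)*39 = 416*√21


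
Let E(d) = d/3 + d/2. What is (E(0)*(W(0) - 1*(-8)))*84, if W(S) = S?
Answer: 0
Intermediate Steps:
E(d) = 5*d/6 (E(d) = d*(1/3) + d*(1/2) = d/3 + d/2 = 5*d/6)
(E(0)*(W(0) - 1*(-8)))*84 = (((5/6)*0)*(0 - 1*(-8)))*84 = (0*(0 + 8))*84 = (0*8)*84 = 0*84 = 0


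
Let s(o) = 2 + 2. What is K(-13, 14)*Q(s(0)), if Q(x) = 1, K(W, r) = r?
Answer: 14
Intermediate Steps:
s(o) = 4
K(-13, 14)*Q(s(0)) = 14*1 = 14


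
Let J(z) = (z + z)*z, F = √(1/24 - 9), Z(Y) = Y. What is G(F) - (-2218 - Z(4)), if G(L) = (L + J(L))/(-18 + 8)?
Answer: 53371/24 - I*√1290/120 ≈ 2223.8 - 0.2993*I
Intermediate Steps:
F = I*√1290/12 (F = √(1/24 - 9) = √(-215/24) = I*√1290/12 ≈ 2.993*I)
J(z) = 2*z² (J(z) = (2*z)*z = 2*z²)
G(L) = -L²/5 - L/10 (G(L) = (L + 2*L²)/(-18 + 8) = (L + 2*L²)/(-10) = (L + 2*L²)*(-⅒) = -L²/5 - L/10)
G(F) - (-2218 - Z(4)) = (I*√1290/12)*(-1 - I*√1290/6)/10 - (-2218 - 1*4) = (I*√1290/12)*(-1 - I*√1290/6)/10 - (-2218 - 4) = I*√1290*(-1 - I*√1290/6)/120 - 1*(-2222) = I*√1290*(-1 - I*√1290/6)/120 + 2222 = 2222 + I*√1290*(-1 - I*√1290/6)/120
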